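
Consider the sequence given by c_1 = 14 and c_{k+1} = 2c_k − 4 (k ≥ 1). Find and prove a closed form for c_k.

Claim: c_k = 5·2^k + 4.

Base case: c_1 = 14, and 5·2^1 + 4 = 10 + 4 = 14.
Assume c_m = 5·2^m + 4 for some m ≥ 1.
Then c_{m+1} = 2c_m − 4 = 2·(5·2^m + 4) − 4 = 10·2^m + 8 − 4 = 5·2^{m+1} + 4.
By induction, c_k = 5·2^k + 4 for all k ≥ 1.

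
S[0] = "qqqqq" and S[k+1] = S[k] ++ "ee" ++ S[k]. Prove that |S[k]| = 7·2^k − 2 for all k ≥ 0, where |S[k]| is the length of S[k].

Base case: |S[0]| = 5, and 7·2^0 − 2 = 5.
Assume |S[m]| = 7·2^m − 2.
Then |S[m+1]| = |S[m]| + 2 + |S[m]| = 2|S[m]| + 2 = 2(7·2^m − 2) + 2 = 7·2^{m+1} − 4 + 2 = 7·2^{m+1} − 2.
By induction, |S[k]| = 7·2^k − 2 for all k ≥ 0.

|S[k]| = 7·2^k − 2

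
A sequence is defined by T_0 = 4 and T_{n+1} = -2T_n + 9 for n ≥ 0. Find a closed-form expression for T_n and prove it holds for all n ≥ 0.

Claim: T_n = (-2)^n + 3.

Base case: T_0 = 4, and (-2)^0 + 3 = 1 + 3 = 4.
Assume T_k = (-2)^k + 3 for some k ≥ 0.
Then T_{k+1} = -2T_k + 9 = -2·((-2)^k + 3) + 9 = -2·(-2)^k − 6 + 9 = (-2)^{k+1} + 3.
So the formula holds for k+1, and by induction T_n = (-2)^n + 3 for all n ≥ 0.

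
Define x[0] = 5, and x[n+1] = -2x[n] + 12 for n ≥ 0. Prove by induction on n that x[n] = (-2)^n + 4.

Base case: x[0] = 5, and (-2)^0 + 4 = 1 + 4 = 5.
Assume x[m] = (-2)^m + 4 for some m ≥ 0.
Then x[m+1] = -2x[m] + 12 = -2·((-2)^m + 4) + 12 = -2·(-2)^m − 8 + 12 = (-2)^{m+1} + 4.
So the formula holds for m+1, and by induction x[n] = (-2)^n + 4 for all n ≥ 0.

x[n] = (-2)^n + 4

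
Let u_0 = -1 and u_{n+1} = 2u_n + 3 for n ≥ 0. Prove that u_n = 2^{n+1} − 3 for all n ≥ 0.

Base case: u_0 = -1, and 2^{0+1} − 3 = 2 − 3 = -1.
Assume u_m = 2^{m+1} − 3 for some m ≥ 0.
Then u_{m+1} = 2u_m + 3 = 2·(2^{m+1} − 3) + 3 = 2^{m+2} − 6 + 3 = 2^{m+2} − 3.
So the formula holds for m+1, and by induction u_n = 2^{n+1} − 3 for all n ≥ 0.

u_n = 2^{n+1} − 3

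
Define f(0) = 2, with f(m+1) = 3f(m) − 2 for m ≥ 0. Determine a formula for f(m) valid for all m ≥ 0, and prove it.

Claim: f(m) = 3^m + 1.

Base case: f(0) = 2, and 3^0 + 1 = 1 + 1 = 2.
Assume f(j) = 3^j + 1 for some j ≥ 0.
Then f(j+1) = 3f(j) − 2 = 3·(3^j + 1) − 2 = 3^{j+1} + 3 − 2 = 3^{j+1} + 1.
Hence f(m) = 3^m + 1 for every m ≥ 0, by induction.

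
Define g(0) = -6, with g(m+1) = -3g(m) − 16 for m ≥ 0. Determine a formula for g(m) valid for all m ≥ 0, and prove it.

Claim: g(m) = -2·(-3)^m − 4.

Base case: g(0) = -6, and -2·(-3)^0 − 4 = -2 − 4 = -6.
Assume g(j) = -2·(-3)^j − 4 for some j ≥ 0.
Then g(j+1) = -3g(j) − 16 = -3·(-2·(-3)^j − 4) − 16 = 6·(-3)^j + 12 − 16 = -2·(-3)^{j+1} − 4.
By induction, g(m) = -2·(-3)^m − 4 for all m ≥ 0.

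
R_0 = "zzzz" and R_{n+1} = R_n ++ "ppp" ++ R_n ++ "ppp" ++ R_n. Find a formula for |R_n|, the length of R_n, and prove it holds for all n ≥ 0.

Claim: |R_n| = 7·3^n − 3.

Base case: |R_0| = 4, and 7·3^0 − 3 = 4.
Assume |R_r| = 7·3^r − 3.
Then |R_{r+1}| = 3|R_r| + 6 = 3(7·3^r − 3) + 6 = 7·3^{r+1} − 9 + 6 = 7·3^{r+1} − 3.
This completes the inductive step, so |R_n| = 7·3^n − 3 for all n ≥ 0.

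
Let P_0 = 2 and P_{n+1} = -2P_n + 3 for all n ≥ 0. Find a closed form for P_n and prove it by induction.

Claim: P_n = (-2)^n + 1.

Base case: P_0 = 2, and (-2)^0 + 1 = 1 + 1 = 2.
Assume P_r = (-2)^r + 1 for some r ≥ 0.
Then P_{r+1} = -2P_r + 3 = -2·((-2)^r + 1) + 3 = -2·(-2)^r − 2 + 3 = (-2)^{r+1} + 1.
This completes the inductive step, so P_n = (-2)^n + 1 for all n ≥ 0.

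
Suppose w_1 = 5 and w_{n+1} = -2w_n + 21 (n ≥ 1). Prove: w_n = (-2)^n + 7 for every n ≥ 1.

Base case: w_1 = 5, and (-2)^1 + 7 = -2 + 7 = 5.
Assume w_m = (-2)^m + 7 for some m ≥ 1.
Then w_{m+1} = -2w_m + 21 = -2·((-2)^m + 7) + 21 = -2·(-2)^m − 14 + 21 = (-2)^{m+1} + 7.
This completes the inductive step, so w_n = (-2)^n + 7 for all n ≥ 1.

w_n = (-2)^n + 7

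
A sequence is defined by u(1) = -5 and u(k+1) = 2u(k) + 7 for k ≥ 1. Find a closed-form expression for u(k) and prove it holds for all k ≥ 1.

Claim: u(k) = 2^k − 7.

Base case: u(1) = -5, and 2^1 − 7 = 2 − 7 = -5.
Assume u(m) = 2^m − 7 for some m ≥ 1.
Then u(m+1) = 2u(m) + 7 = 2·(2^m − 7) + 7 = 2^{m+1} − 14 + 7 = 2^{m+1} − 7.
Hence u(k) = 2^k − 7 for every k ≥ 1, by induction.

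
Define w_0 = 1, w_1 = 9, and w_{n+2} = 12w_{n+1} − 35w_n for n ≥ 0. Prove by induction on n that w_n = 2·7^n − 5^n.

Base cases: w_0 = 1 and 2·7^0 − 5^0 = 1; w_1 = 9 and 2·7^1 − 5^1 = 9.
Assume w_j = 2·7^j − 5^j for all 0 ≤ j ≤ k, where k ≥ 1.
Then w_{k+1} = 12w_k − 35w_{k−1} = 12·(2·7^k − 5^k) − 35·(2·7^{k−1} − 5^{k−1}) = 2·(12·7 − 35)7^{k−1} − (12·5 − 35)5^{k−1} = 98·7^{k−1} − 25·5^{k−1} = 2·7^{k+1} − 5^{k+1}.
Hence w_n = 2·7^n − 5^n for every n ≥ 0, by strong induction.

w_n = 2·7^n − 5^n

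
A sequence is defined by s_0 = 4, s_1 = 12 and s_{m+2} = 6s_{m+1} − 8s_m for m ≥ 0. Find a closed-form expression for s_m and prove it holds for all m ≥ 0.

Claim: s_m = 2·2^m + 2·4^m.

Base cases: s_0 = 4 and 2·2^0 + 2·4^0 = 4; s_1 = 12 and 2·2^1 + 2·4^1 = 12.
Assume s_i = 2·2^i + 2·4^i for all 0 ≤ i ≤ j, where j ≥ 1.
Then s_{j+1} = 6s_j − 8s_{j−1} = 6·(2·2^j + 2·4^j) − 8·(2·2^{j−1} + 2·4^{j−1}) = 2·(6·2 − 8)2^{j−1} + 2·(6·4 − 8)4^{j−1} = 8·2^{j−1} + 32·4^{j−1} = 2·2^{j+1} + 2·4^{j+1}.
By strong induction, s_m = 2·2^m + 2·4^m for all m ≥ 0.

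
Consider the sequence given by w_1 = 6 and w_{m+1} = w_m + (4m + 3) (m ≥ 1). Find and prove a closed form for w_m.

Claim: w_m = 2m^2 + m + 3.

Base case: w_1 = 6, and 2·1^2 + 1 + 3 = 6.
Assume w_r = 2r^2 + r + 3.
Then w_{r+1} = w_r + (4r + 3) = (2r^2 + r + 3) + (4r + 3) = 2r^2 + 5r + 6,
and 2·(r+1)^2 + (r+1) + 3 = 2r^2 + 5r + 6.
By induction, w_m = 2m^2 + m + 3 for all m ≥ 1.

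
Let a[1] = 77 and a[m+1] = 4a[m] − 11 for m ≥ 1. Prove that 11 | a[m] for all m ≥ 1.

Base case: a[1] = 77 = 11·7, so 11 | a[1].
Assume 11 | a[j], so a[j] = 11t for some integer t.
Then a[j+1] = 4a[j] − 11 = 4·(11t) − 11 = 11(4t − 1), so 11 | a[j+1].
Hence 11 | a[m] for every m ≥ 1, by induction.

11 | a[m]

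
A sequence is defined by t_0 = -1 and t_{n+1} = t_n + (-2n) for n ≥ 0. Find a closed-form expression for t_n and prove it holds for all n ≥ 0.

Claim: t_n = -n^2 + n − 1.

Base case: t_0 = -1, and -0^2 + 0 − 1 = -1.
Assume t_j = -j^2 + j − 1.
Then t_{j+1} = t_j + (-2j) = (-j^2 + j − 1) + (-2j) = -j^2 − j − 1,
and -(j+1)^2 + (j+1) − 1 = -j^2 − j − 1.
Hence t_n = -n^2 + n − 1 for every n ≥ 0, by induction.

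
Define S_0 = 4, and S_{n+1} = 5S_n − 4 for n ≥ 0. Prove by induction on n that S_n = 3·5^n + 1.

Base case: S_0 = 4, and 3·5^0 + 1 = 3 + 1 = 4.
Assume S_k = 3·5^k + 1 for some k ≥ 0.
Then S_{k+1} = 5S_k − 4 = 5·(3·5^k + 1) − 4 = 15·5^k + 5 − 4 = 3·5^{k+1} + 1.
So the formula holds for k+1, and by induction S_n = 3·5^n + 1 for all n ≥ 0.

S_n = 3·5^n + 1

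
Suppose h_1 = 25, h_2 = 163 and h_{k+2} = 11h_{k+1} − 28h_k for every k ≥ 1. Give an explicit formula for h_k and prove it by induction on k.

Claim: h_k = 3·7^k + 4^k.

Base cases: h_1 = 25 and 3·7^1 + 4^1 = 25; h_2 = 163 and 3·7^2 + 4^2 = 163.
Assume h_j = 3·7^j + 4^j for all 1 ≤ j ≤ r, where r ≥ 2.
Then h_{r+1} = 11h_r − 28h_{r−1} = 11·(3·7^r + 4^r) − 28·(3·7^{r−1} + 4^{r−1}) = 3·(11·7 − 28)7^{r−1} + (11·4 − 28)4^{r−1} = 147·7^{r−1} + 16·4^{r−1} = 3·7^{r+1} + 4^{r+1}.
By strong induction, h_k = 3·7^k + 4^k for all k ≥ 1.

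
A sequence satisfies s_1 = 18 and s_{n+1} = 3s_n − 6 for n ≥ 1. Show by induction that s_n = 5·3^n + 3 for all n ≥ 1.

Base case: s_1 = 18, and 5·3^1 + 3 = 15 + 3 = 18.
Assume s_r = 5·3^r + 3 for some r ≥ 1.
Then s_{r+1} = 3s_r − 6 = 3·(5·3^r + 3) − 6 = 15·3^r + 9 − 6 = 5·3^{r+1} + 3.
By induction, s_n = 5·3^n + 3 for all n ≥ 1.

s_n = 5·3^n + 3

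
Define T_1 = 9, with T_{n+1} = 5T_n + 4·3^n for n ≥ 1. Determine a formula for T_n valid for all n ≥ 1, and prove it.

Claim: T_n = 3·5^n − 2·3^n.

Base case: T_1 = 9, and 3·5^1 − 2·3^1 = 15 − 6 = 9.
Assume T_j = 3·5^j − 2·3^j for some j ≥ 1.
Then T_{j+1} = 5T_j + 4·3^j = 5·(3·5^j − 2·3^j) + 4·3^j = 3·5^{j+1} − 10·3^j + 4·3^j = 3·5^{j+1} − 6·3^j = 3·5^{j+1} − 2·3^{j+1}.
By induction, T_n = 3·5^n − 2·3^n for all n ≥ 1.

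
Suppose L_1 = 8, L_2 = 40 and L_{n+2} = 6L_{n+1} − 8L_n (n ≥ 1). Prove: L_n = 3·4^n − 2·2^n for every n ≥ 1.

Base cases: L_1 = 8 and 3·4^1 − 2·2^1 = 8; L_2 = 40 and 3·4^2 − 2·2^2 = 40.
Assume L_j = 3·4^j − 2·2^j for all 1 ≤ j ≤ m, where m ≥ 2.
Then L_{m+1} = 6L_m − 8L_{m−1} = 6·(3·4^m − 2·2^m) − 8·(3·4^{m−1} − 2·2^{m−1}) = 3·(6·4 − 8)4^{m−1} − 2·(6·2 − 8)2^{m−1} = 48·4^{m−1} − 8·2^{m−1} = 3·4^{m+1} − 2·2^{m+1}.
By strong induction, L_n = 3·4^n − 2·2^n for all n ≥ 1.

L_n = 3·4^n − 2·2^n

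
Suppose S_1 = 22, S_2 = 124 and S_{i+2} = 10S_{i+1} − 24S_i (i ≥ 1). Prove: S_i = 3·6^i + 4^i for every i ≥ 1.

Base cases: S_1 = 22 and 3·6^1 + 4^1 = 22; S_2 = 124 and 3·6^2 + 4^2 = 124.
Assume S_t = 3·6^t + 4^t for all 1 ≤ t ≤ j, where j ≥ 2.
Then S_{j+1} = 10S_j − 24S_{j−1} = 10·(3·6^j + 4^j) − 24·(3·6^{j−1} + 4^{j−1}) = 3·(10·6 − 24)6^{j−1} + (10·4 − 24)4^{j−1} = 108·6^{j−1} + 16·4^{j−1} = 3·6^{j+1} + 4^{j+1}.
This completes the inductive step, so S_i = 3·6^i + 4^i for all i ≥ 1.

S_i = 3·6^i + 4^i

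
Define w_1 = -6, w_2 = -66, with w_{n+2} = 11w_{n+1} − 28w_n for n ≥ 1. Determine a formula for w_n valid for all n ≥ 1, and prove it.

Claim: w_n = 2·4^n − 2·7^n.

Base cases: w_1 = -6 and 2·4^1 − 2·7^1 = -6; w_2 = -66 and 2·4^2 − 2·7^2 = -66.
Assume w_j = 2·4^j − 2·7^j for all 1 ≤ j ≤ k, where k ≥ 2.
Then w_{k+1} = 11w_k − 28w_{k−1} = 11·(2·4^k − 2·7^k) − 28·(2·4^{k−1} − 2·7^{k−1}) = 2·(11·4 − 28)4^{k−1} − 2·(11·7 − 28)7^{k−1} = 32·4^{k−1} − 98·7^{k−1} = 2·4^{k+1} − 2·7^{k+1}.
Hence w_n = 2·4^n − 2·7^n for every n ≥ 1, by strong induction.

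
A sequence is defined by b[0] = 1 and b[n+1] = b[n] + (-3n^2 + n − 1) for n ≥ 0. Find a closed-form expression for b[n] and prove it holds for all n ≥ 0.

Claim: b[n] = -n^3 + 2n^2 − 2n + 1.

Base case: b[0] = 1, and -0^3 + 2·0^2 − 2·0 + 1 = 1.
Assume b[k] = -k^3 + 2k^2 − 2k + 1.
Then b[k+1] = b[k] + (-3k^2 + k − 1) = (-k^3 + 2k^2 − 2k + 1) + (-3k^2 + k − 1) = -k^3 − k^2 − k,
and -(k+1)^3 + 2·(k+1)^2 − 2·(k+1) + 1 = -k^3 − k^2 − k.
By induction, b[n] = -n^3 + 2n^2 − 2n + 1 for all n ≥ 0.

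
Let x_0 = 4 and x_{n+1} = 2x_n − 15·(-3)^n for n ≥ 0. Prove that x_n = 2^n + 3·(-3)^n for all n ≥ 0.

Base case: x_0 = 4, and 2^0 + 3·(-3)^0 = 1 + 3 = 4.
Assume x_m = 2^m + 3·(-3)^m for some m ≥ 0.
Then x_{m+1} = 2x_m − 15·(-3)^m = 2·(2^m + 3·(-3)^m) − 15·(-3)^m = 2^{m+1} + 6·(-3)^m − 15·(-3)^m = 2^{m+1} − 9·(-3)^m = 2^{m+1} + 3·(-3)^{m+1}.
By induction, x_n = 2^n + 3·(-3)^n for all n ≥ 0.

x_n = 2^n + 3·(-3)^n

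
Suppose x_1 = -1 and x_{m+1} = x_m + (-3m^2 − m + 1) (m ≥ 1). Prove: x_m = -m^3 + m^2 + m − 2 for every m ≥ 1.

Base case: x_1 = -1, and -1^3 + 1^2 + 1 − 2 = -1.
Assume x_k = -k^3 + k^2 + k − 2.
Then x_{k+1} = x_k + (-3k^2 − k + 1) = (-k^3 + k^2 + k − 2) + (-3k^2 − k + 1) = -k^3 − 2k^2 − 1,
and -(k+1)^3 + (k+1)^2 + (k+1) − 2 = -k^3 − 2k^2 − 1.
By induction, x_m = -m^3 + m^2 + m − 2 for all m ≥ 1.

x_m = -m^3 + m^2 + m − 2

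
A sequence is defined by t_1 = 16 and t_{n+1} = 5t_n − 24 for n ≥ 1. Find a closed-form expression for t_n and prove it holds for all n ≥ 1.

Claim: t_n = 2·5^n + 6.

Base case: t_1 = 16, and 2·5^1 + 6 = 10 + 6 = 16.
Assume t_r = 2·5^r + 6 for some r ≥ 1.
Then t_{r+1} = 5t_r − 24 = 5·(2·5^r + 6) − 24 = 10·5^r + 30 − 24 = 2·5^{r+1} + 6.
By induction, t_n = 2·5^n + 6 for all n ≥ 1.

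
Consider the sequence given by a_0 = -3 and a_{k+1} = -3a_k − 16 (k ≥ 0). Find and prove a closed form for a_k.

Claim: a_k = (-3)^k − 4.

Base case: a_0 = -3, and (-3)^0 − 4 = 1 − 4 = -3.
Assume a_m = (-3)^m − 4 for some m ≥ 0.
Then a_{m+1} = -3a_m − 16 = -3·((-3)^m − 4) − 16 = -3·(-3)^m + 12 − 16 = (-3)^{m+1} − 4.
Hence a_k = (-3)^k − 4 for every k ≥ 0, by induction.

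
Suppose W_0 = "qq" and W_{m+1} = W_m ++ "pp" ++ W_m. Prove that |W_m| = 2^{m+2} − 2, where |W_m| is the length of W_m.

Base case: |W_0| = 2, and 2^{0+2} − 2 = 2.
Assume |W_j| = 2^{j+2} − 2.
Then |W_{j+1}| = |W_j| + 2 + |W_j| = 2|W_j| + 2 = 2(2^{j+2} − 2) + 2 = 2^{j+3} − 4 + 2 = 2^{j+3} − 2.
Hence |W_m| = 2^{m+2} − 2 for every m ≥ 0, by induction.

|W_m| = 2^{m+2} − 2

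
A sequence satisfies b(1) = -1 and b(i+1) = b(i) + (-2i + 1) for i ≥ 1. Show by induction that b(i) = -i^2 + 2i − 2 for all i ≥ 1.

Base case: b(1) = -1, and -1^2 + 2·1 − 2 = -1.
Assume b(r) = -r^2 + 2r − 2.
Then b(r+1) = b(r) + (-2r + 1) = (-r^2 + 2r − 2) + (-2r + 1) = -r^2 − 1,
and -(r+1)^2 + 2·(r+1) − 2 = -r^2 − 1.
Hence b(i) = -i^2 + 2i − 2 for every i ≥ 1, by induction.

b(i) = -i^2 + 2i − 2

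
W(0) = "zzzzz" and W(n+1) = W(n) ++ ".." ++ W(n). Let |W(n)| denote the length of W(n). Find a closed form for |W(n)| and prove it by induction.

Claim: |W(n)| = 7·2^n − 2.

Base case: |W(0)| = 5, and 7·2^0 − 2 = 5.
Assume |W(k)| = 7·2^k − 2.
Then |W(k+1)| = |W(k)| + 2 + |W(k)| = 2|W(k)| + 2 = 2(7·2^k − 2) + 2 = 7·2^{k+1} − 4 + 2 = 7·2^{k+1} − 2.
By induction, |W(n)| = 7·2^n − 2 for all n ≥ 0.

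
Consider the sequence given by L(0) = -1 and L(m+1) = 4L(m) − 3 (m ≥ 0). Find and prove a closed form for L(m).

Claim: L(m) = -2·4^m + 1.

Base case: L(0) = -1, and -2·4^0 + 1 = -2 + 1 = -1.
Assume L(j) = -2·4^j + 1 for some j ≥ 0.
Then L(j+1) = 4L(j) − 3 = 4·(-2·4^j + 1) − 3 = -8·4^j + 4 − 3 = -2·4^{j+1} + 1.
By induction, L(m) = -2·4^m + 1 for all m ≥ 0.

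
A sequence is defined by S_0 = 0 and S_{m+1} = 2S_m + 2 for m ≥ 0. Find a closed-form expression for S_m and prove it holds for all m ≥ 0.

Claim: S_m = 2^{m+1} − 2.

Base case: S_0 = 0, and 2^{0+1} − 2 = 2 − 2 = 0.
Assume S_r = 2^{r+1} − 2 for some r ≥ 0.
Then S_{r+1} = 2S_r + 2 = 2·(2^{r+1} − 2) + 2 = 2^{r+2} − 4 + 2 = 2^{r+2} − 2.
So the formula holds for r+1, and by induction S_m = 2^{m+1} − 2 for all m ≥ 0.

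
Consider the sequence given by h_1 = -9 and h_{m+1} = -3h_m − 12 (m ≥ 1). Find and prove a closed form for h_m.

Claim: h_m = 2·(-3)^m − 3.

Base case: h_1 = -9, and 2·(-3)^1 − 3 = -6 − 3 = -9.
Assume h_r = 2·(-3)^r − 3 for some r ≥ 1.
Then h_{r+1} = -3h_r − 12 = -3·(2·(-3)^r − 3) − 12 = -6·(-3)^r + 9 − 12 = 2·(-3)^{r+1} − 3.
This completes the inductive step, so h_m = 2·(-3)^m − 3 for all m ≥ 1.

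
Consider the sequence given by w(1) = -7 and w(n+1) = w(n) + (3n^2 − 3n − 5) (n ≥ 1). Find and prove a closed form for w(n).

Claim: w(n) = n^3 − 3n^2 − 3n − 2.

Base case: w(1) = -7, and 1^3 − 3·1^2 − 3·1 − 2 = -7.
Assume w(m) = m^3 − 3m^2 − 3m − 2.
Then w(m+1) = w(m) + (3m^2 − 3m − 5) = (m^3 − 3m^2 − 3m − 2) + (3m^2 − 3m − 5) = m^3 − 6m − 7,
and (m+1)^3 − 3·(m+1)^2 − 3·(m+1) − 2 = m^3 − 6m − 7.
Hence w(n) = n^3 − 3n^2 − 3n − 2 for every n ≥ 1, by induction.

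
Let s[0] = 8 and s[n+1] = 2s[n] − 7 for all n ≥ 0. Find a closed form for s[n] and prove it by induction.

Claim: s[n] = 2^n + 7.

Base case: s[0] = 8, and 2^0 + 7 = 1 + 7 = 8.
Assume s[m] = 2^m + 7 for some m ≥ 0.
Then s[m+1] = 2s[m] − 7 = 2·(2^m + 7) − 7 = 2^{m+1} + 14 − 7 = 2^{m+1} + 7.
By induction, s[n] = 2^n + 7 for all n ≥ 0.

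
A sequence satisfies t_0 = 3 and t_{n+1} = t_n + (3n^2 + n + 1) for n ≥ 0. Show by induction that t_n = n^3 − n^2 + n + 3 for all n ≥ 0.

Base case: t_0 = 3, and 0^3 − 0^2 + 0 + 3 = 3.
Assume t_r = r^3 − r^2 + r + 3.
Then t_{r+1} = t_r + (3r^2 + r + 1) = (r^3 − r^2 + r + 3) + (3r^2 + r + 1) = r^3 + 2r^2 + 2r + 4,
and (r+1)^3 − (r+1)^2 + (r+1) + 3 = r^3 + 2r^2 + 2r + 4.
By induction, t_n = n^3 − n^2 + n + 3 for all n ≥ 0.

t_n = n^3 − n^2 + n + 3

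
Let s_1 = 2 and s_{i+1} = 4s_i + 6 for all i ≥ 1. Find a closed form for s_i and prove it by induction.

Claim: s_i = 4^i − 2.

Base case: s_1 = 2, and 4^1 − 2 = 4 − 2 = 2.
Assume s_k = 4^k − 2 for some k ≥ 1.
Then s_{k+1} = 4s_k + 6 = 4·(4^k − 2) + 6 = 4^{k+1} − 8 + 6 = 4^{k+1} − 2.
This completes the inductive step, so s_i = 4^i − 2 for all i ≥ 1.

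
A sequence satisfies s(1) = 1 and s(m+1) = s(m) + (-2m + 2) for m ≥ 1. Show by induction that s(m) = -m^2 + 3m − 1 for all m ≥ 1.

Base case: s(1) = 1, and -1^2 + 3·1 − 1 = 1.
Assume s(j) = -j^2 + 3j − 1.
Then s(j+1) = s(j) + (-2j + 2) = (-j^2 + 3j − 1) + (-2j + 2) = -j^2 + j + 1,
and -(j+1)^2 + 3·(j+1) − 1 = -j^2 + j + 1.
This completes the inductive step, so s(m) = -m^2 + 3m − 1 for all m ≥ 1.

s(m) = -m^2 + 3m − 1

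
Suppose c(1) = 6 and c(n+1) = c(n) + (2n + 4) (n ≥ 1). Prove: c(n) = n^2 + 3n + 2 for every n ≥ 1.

Base case: c(1) = 6, and 1^2 + 3·1 + 2 = 6.
Assume c(j) = j^2 + 3j + 2.
Then c(j+1) = c(j) + (2j + 4) = (j^2 + 3j + 2) + (2j + 4) = j^2 + 5j + 6,
and (j+1)^2 + 3·(j+1) + 2 = j^2 + 5j + 6.
Hence c(n) = n^2 + 3n + 2 for every n ≥ 1, by induction.

c(n) = n^2 + 3n + 2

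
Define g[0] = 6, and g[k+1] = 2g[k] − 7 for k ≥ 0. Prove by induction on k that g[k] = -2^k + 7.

Base case: g[0] = 6, and -2^0 + 7 = -1 + 7 = 6.
Assume g[r] = -2^r + 7 for some r ≥ 0.
Then g[r+1] = 2g[r] − 7 = 2·(-2^r + 7) − 7 = -2^{r+1} + 14 − 7 = -2^{r+1} + 7.
So the formula holds for r+1, and by induction g[k] = -2^k + 7 for all k ≥ 0.

g[k] = -2^k + 7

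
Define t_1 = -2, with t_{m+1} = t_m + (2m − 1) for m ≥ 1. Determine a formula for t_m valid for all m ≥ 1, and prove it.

Claim: t_m = m^2 − 2m − 1.

Base case: t_1 = -2, and 1^2 − 2·1 − 1 = -2.
Assume t_r = r^2 − 2r − 1.
Then t_{r+1} = t_r + (2r − 1) = (r^2 − 2r − 1) + (2r − 1) = r^2 − 2,
and (r+1)^2 − 2·(r+1) − 1 = r^2 − 2.
This completes the inductive step, so t_m = m^2 − 2m − 1 for all m ≥ 1.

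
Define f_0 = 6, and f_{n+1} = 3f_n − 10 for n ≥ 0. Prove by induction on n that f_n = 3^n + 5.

Base case: f_0 = 6, and 3^0 + 5 = 1 + 5 = 6.
Assume f_k = 3^k + 5 for some k ≥ 0.
Then f_{k+1} = 3f_k − 10 = 3·(3^k + 5) − 10 = 3^{k+1} + 15 − 10 = 3^{k+1} + 5.
This completes the inductive step, so f_n = 3^n + 5 for all n ≥ 0.

f_n = 3^n + 5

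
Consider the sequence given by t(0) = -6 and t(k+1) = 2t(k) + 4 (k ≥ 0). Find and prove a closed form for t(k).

Claim: t(k) = -2^{k+1} − 4.

Base case: t(0) = -6, and -2^{0+1} − 4 = -2 − 4 = -6.
Assume t(m) = -2^{m+1} − 4 for some m ≥ 0.
Then t(m+1) = 2t(m) + 4 = 2·(-2^{m+1} − 4) + 4 = -2^{m+2} − 8 + 4 = -2^{m+2} − 4.
Hence t(k) = -2^{k+1} − 4 for every k ≥ 0, by induction.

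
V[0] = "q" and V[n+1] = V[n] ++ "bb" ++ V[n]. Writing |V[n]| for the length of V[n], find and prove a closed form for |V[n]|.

Claim: |V[n]| = 3·2^n − 2.

Base case: |V[0]| = 1, and 3·2^0 − 2 = 1.
Assume |V[j]| = 3·2^j − 2.
Then |V[j+1]| = |V[j]| + 2 + |V[j]| = 2|V[j]| + 2 = 2(3·2^j − 2) + 2 = 3·2^{j+1} − 4 + 2 = 3·2^{j+1} − 2.
Hence |V[n]| = 3·2^n − 2 for every n ≥ 0, by induction.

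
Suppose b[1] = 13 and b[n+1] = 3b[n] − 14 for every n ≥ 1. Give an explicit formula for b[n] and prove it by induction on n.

Claim: b[n] = 2·3^n + 7.

Base case: b[1] = 13, and 2·3^1 + 7 = 6 + 7 = 13.
Assume b[k] = 2·3^k + 7 for some k ≥ 1.
Then b[k+1] = 3b[k] − 14 = 3·(2·3^k + 7) − 14 = 6·3^k + 21 − 14 = 2·3^{k+1} + 7.
Hence b[n] = 2·3^n + 7 for every n ≥ 1, by induction.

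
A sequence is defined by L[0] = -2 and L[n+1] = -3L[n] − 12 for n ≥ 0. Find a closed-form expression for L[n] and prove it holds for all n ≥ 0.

Claim: L[n] = (-3)^n − 3.

Base case: L[0] = -2, and (-3)^0 − 3 = 1 − 3 = -2.
Assume L[j] = (-3)^j − 3 for some j ≥ 0.
Then L[j+1] = -3L[j] − 12 = -3·((-3)^j − 3) − 12 = -3·(-3)^j + 9 − 12 = (-3)^{j+1} − 3.
This completes the inductive step, so L[n] = (-3)^n − 3 for all n ≥ 0.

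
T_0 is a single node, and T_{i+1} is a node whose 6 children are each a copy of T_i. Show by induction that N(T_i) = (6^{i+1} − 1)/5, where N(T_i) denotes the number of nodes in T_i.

Base case: N(T_0) = 1, and (6^{0+1} − 1)/5 = 1.
Assume N(T_r) = (6^{r+1} − 1)/5.
Then N(T_{r+1}) = 1 + 6N(T_r) = 1 + 6·(6^{r+1} − 1)/5 = 1 + (6^{r+2} − 6)/5 = (5 + 6^{r+2} − 6)/5 = (6^{r+2} − 1)/5.
So the formula holds for r+1, and by induction N(T_i) = (6^{i+1} − 1)/5 for all i ≥ 0.

N(T_i) = (6^{i+1} − 1)/5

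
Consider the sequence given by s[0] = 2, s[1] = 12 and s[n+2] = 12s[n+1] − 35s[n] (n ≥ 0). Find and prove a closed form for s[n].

Claim: s[n] = 5^n + 7^n.

Base cases: s[0] = 2 and 5^0 + 7^0 = 2; s[1] = 12 and 5^1 + 7^1 = 12.
Assume s[j] = 5^j + 7^j for all 0 ≤ j ≤ k, where k ≥ 1.
Then s[k+1] = 12s[k] − 35s[k−1] = 12·(5^k + 7^k) − 35·(5^{k−1} + 7^{k−1}) = (12·5 − 35)5^{k−1} + (12·7 − 35)7^{k−1} = 25·5^{k−1} + 49·7^{k−1} = 5^{k+1} + 7^{k+1}.
This completes the inductive step, so s[n] = 5^n + 7^n for all n ≥ 0.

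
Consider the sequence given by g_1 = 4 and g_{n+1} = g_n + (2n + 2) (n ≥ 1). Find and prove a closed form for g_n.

Claim: g_n = n^2 + n + 2.

Base case: g_1 = 4, and 1^2 + 1 + 2 = 4.
Assume g_r = r^2 + r + 2.
Then g_{r+1} = g_r + (2r + 2) = (r^2 + r + 2) + (2r + 2) = r^2 + 3r + 4,
and (r+1)^2 + (r+1) + 2 = r^2 + 3r + 4.
By induction, g_n = n^2 + n + 2 for all n ≥ 1.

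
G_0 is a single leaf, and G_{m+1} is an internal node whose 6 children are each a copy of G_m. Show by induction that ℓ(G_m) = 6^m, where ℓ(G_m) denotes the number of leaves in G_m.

Base case: ℓ(G_0) = 1, and 6^0 = 1.
Assume ℓ(G_k) = 6^k.
Then ℓ(G_{k+1}) = 6·ℓ(G_k) = 6·6^k = 6^{k+1}.
This completes the inductive step, so ℓ(G_m) = 6^m for all m ≥ 0.

ℓ(G_m) = 6^m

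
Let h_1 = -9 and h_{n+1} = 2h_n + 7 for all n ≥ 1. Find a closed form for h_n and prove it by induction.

Claim: h_n = -2^n − 7.

Base case: h_1 = -9, and -2^1 − 7 = -2 − 7 = -9.
Assume h_j = -2^j − 7 for some j ≥ 1.
Then h_{j+1} = 2h_j + 7 = 2·(-2^j − 7) + 7 = -2^{j+1} − 14 + 7 = -2^{j+1} − 7.
This completes the inductive step, so h_n = -2^n − 7 for all n ≥ 1.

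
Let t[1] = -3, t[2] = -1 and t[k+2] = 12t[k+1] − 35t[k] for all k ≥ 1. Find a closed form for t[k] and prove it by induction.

Claim: t[k] = 7^k − 2·5^k.

Base cases: t[1] = -3 and 7^1 − 2·5^1 = -3; t[2] = -1 and 7^2 − 2·5^2 = -1.
Assume t[i] = 7^i − 2·5^i for all 1 ≤ i ≤ j, where j ≥ 2.
Then t[j+1] = 12t[j] − 35t[j−1] = 12·(7^j − 2·5^j) − 35·(7^{j−1} − 2·5^{j−1}) = (12·7 − 35)7^{j−1} − 2·(12·5 − 35)5^{j−1} = 49·7^{j−1} − 50·5^{j−1} = 7^{j+1} − 2·5^{j+1}.
By strong induction, t[k] = 7^k − 2·5^k for all k ≥ 1.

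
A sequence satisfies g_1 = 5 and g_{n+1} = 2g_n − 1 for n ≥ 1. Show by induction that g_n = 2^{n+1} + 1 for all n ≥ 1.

Base case: g_1 = 5, and 2^{1+1} + 1 = 4 + 1 = 5.
Assume g_m = 2^{m+1} + 1 for some m ≥ 1.
Then g_{m+1} = 2g_m − 1 = 2·(2^{m+1} + 1) − 1 = 2^{m+2} + 2 − 1 = 2^{m+2} + 1.
Hence g_n = 2^{n+1} + 1 for every n ≥ 1, by induction.

g_n = 2^{n+1} + 1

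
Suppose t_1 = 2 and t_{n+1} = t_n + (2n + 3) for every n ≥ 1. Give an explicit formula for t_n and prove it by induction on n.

Claim: t_n = n^2 + 2n − 1.

Base case: t_1 = 2, and 1^2 + 2·1 − 1 = 2.
Assume t_r = r^2 + 2r − 1.
Then t_{r+1} = t_r + (2r + 3) = (r^2 + 2r − 1) + (2r + 3) = r^2 + 4r + 2,
and (r+1)^2 + 2·(r+1) − 1 = r^2 + 4r + 2.
By induction, t_n = n^2 + 2n − 1 for all n ≥ 1.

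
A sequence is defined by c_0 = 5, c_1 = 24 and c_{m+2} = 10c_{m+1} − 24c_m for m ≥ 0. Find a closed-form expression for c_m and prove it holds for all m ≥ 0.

Claim: c_m = 3·4^m + 2·6^m.

Base cases: c_0 = 5 and 3·4^0 + 2·6^0 = 5; c_1 = 24 and 3·4^1 + 2·6^1 = 24.
Assume c_j = 3·4^j + 2·6^j for all 0 ≤ j ≤ r, where r ≥ 1.
Then c_{r+1} = 10c_r − 24c_{r−1} = 10·(3·4^r + 2·6^r) − 24·(3·4^{r−1} + 2·6^{r−1}) = 3·(10·4 − 24)4^{r−1} + 2·(10·6 − 24)6^{r−1} = 48·4^{r−1} + 72·6^{r−1} = 3·4^{r+1} + 2·6^{r+1}.
So the formula holds for r+1, and by strong induction c_m = 3·4^m + 2·6^m for all m ≥ 0.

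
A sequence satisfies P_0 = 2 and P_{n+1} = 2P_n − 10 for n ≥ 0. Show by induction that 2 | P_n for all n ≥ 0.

Base case: P_0 = 2 = 2·1, so 2 | P_0.
Assume 2 | P_r, so P_r = 2t for some integer t.
Then P_{r+1} = 2P_r − 10 = 2·(2t) − 10 = 2(2t − 5), so 2 | P_{r+1}.
So the property holds for r+1, and by induction 2 | P_n for all n ≥ 0.

2 | P_n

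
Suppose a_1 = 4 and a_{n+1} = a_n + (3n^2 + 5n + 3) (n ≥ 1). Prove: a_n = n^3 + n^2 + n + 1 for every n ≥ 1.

Base case: a_1 = 4, and 1^3 + 1^2 + 1 + 1 = 4.
Assume a_r = r^3 + r^2 + r + 1.
Then a_{r+1} = a_r + (3r^2 + 5r + 3) = (r^3 + r^2 + r + 1) + (3r^2 + 5r + 3) = r^3 + 4r^2 + 6r + 4,
and (r+1)^3 + (r+1)^2 + (r+1) + 1 = r^3 + 4r^2 + 6r + 4.
Hence a_n = n^3 + n^2 + n + 1 for every n ≥ 1, by induction.

a_n = n^3 + n^2 + n + 1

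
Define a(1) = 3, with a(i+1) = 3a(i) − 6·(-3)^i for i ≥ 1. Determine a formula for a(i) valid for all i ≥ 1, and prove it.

Claim: a(i) = 2·3^i + (-3)^i.

Base case: a(1) = 3, and 2·3^1 + (-3)^1 = 6 − 3 = 3.
Assume a(r) = 2·3^r + (-3)^r for some r ≥ 1.
Then a(r+1) = 3a(r) − 6·(-3)^r = 3·(2·3^r + (-3)^r) − 6·(-3)^r = 2·3^{r+1} + 3·(-3)^r − 6·(-3)^r = 2·3^{r+1} − 3·(-3)^r = 2·3^{r+1} + (-3)^{r+1}.
So the formula holds for r+1, and by induction a(i) = 2·3^i + (-3)^i for all i ≥ 1.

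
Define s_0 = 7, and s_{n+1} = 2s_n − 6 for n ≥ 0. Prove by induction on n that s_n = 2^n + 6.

Base case: s_0 = 7, and 2^0 + 6 = 1 + 6 = 7.
Assume s_m = 2^m + 6 for some m ≥ 0.
Then s_{m+1} = 2s_m − 6 = 2·(2^m + 6) − 6 = 2^{m+1} + 12 − 6 = 2^{m+1} + 6.
So the formula holds for m+1, and by induction s_n = 2^n + 6 for all n ≥ 0.

s_n = 2^n + 6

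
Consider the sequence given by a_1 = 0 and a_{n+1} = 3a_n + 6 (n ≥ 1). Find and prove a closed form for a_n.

Claim: a_n = 3^n − 3.

Base case: a_1 = 0, and 3^1 − 3 = 3 − 3 = 0.
Assume a_j = 3^j − 3 for some j ≥ 1.
Then a_{j+1} = 3a_j + 6 = 3·(3^j − 3) + 6 = 3^{j+1} − 9 + 6 = 3^{j+1} − 3.
This completes the inductive step, so a_n = 3^n − 3 for all n ≥ 1.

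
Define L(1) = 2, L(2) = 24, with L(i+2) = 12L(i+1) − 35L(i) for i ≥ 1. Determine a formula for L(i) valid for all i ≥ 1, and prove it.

Claim: L(i) = 7^i − 5^i.

Base cases: L(1) = 2 and 7^1 − 5^1 = 2; L(2) = 24 and 7^2 − 5^2 = 24.
Assume L(j) = 7^j − 5^j for all 1 ≤ j ≤ r, where r ≥ 2.
Then L(r+1) = 12L(r) − 35L(r−1) = 12·(7^r − 5^r) − 35·(7^{r−1} − 5^{r−1}) = (12·7 − 35)7^{r−1} − (12·5 − 35)5^{r−1} = 49·7^{r−1} − 25·5^{r−1} = 7^{r+1} − 5^{r+1}.
Hence L(i) = 7^i − 5^i for every i ≥ 1, by strong induction.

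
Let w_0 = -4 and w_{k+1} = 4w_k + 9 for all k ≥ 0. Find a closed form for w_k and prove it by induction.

Claim: w_k = -4^k − 3.

Base case: w_0 = -4, and -4^0 − 3 = -1 − 3 = -4.
Assume w_m = -4^m − 3 for some m ≥ 0.
Then w_{m+1} = 4w_m + 9 = 4·(-4^m − 3) + 9 = -4^{m+1} − 12 + 9 = -4^{m+1} − 3.
Hence w_k = -4^k − 3 for every k ≥ 0, by induction.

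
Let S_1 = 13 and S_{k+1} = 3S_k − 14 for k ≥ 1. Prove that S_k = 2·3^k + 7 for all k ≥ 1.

Base case: S_1 = 13, and 2·3^1 + 7 = 6 + 7 = 13.
Assume S_m = 2·3^m + 7 for some m ≥ 1.
Then S_{m+1} = 3S_m − 14 = 3·(2·3^m + 7) − 14 = 6·3^m + 21 − 14 = 2·3^{m+1} + 7.
This completes the inductive step, so S_k = 2·3^k + 7 for all k ≥ 1.

S_k = 2·3^k + 7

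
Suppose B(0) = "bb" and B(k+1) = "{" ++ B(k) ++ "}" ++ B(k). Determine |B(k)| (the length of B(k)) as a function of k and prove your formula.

Claim: |B(k)| = 2^{k+2} − 2.

Base case: |B(0)| = 2, and 2^{0+2} − 2 = 2.
Assume |B(r)| = 2^{r+2} − 2.
Then |B(r+1)| = 1 + |B(r)| + 1 + |B(r)| = 2|B(r)| + 2 = 2(2^{r+2} − 2) + 2 = 2^{r+3} − 4 + 2 = 2^{r+3} − 2.
This completes the inductive step, so |B(k)| = 2^{k+2} − 2 for all k ≥ 0.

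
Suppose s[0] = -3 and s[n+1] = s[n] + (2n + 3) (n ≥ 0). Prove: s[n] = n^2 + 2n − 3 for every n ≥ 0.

Base case: s[0] = -3, and 0^2 + 2·0 − 3 = -3.
Assume s[r] = r^2 + 2r − 3.
Then s[r+1] = s[r] + (2r + 3) = (r^2 + 2r − 3) + (2r + 3) = r^2 + 4r,
and (r+1)^2 + 2·(r+1) − 3 = r^2 + 4r.
By induction, s[n] = n^2 + 2n − 3 for all n ≥ 0.

s[n] = n^2 + 2n − 3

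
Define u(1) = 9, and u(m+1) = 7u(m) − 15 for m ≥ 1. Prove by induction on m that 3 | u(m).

Base case: u(1) = 9 = 3·3, so 3 | u(1).
Assume 3 | u(r), so u(r) = 3t for some integer t.
Then u(r+1) = 7u(r) − 15 = 7·(3t) − 15 = 3(7t − 5), so 3 | u(r+1).
So the property holds for r+1, and by induction 3 | u(m) for all m ≥ 1.

3 | u(m)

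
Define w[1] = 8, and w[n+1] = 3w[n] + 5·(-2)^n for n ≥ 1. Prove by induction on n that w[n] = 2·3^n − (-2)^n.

Base case: w[1] = 8, and 2·3^1 − (-2)^1 = 6 + 2 = 8.
Assume w[j] = 2·3^j − (-2)^j for some j ≥ 1.
Then w[j+1] = 3w[j] + 5·(-2)^j = 3·(2·3^j − (-2)^j) + 5·(-2)^j = 2·3^{j+1} − 3·(-2)^j + 5·(-2)^j = 2·3^{j+1} + 2·(-2)^j = 2·3^{j+1} − (-2)^{j+1}.
This completes the inductive step, so w[n] = 2·3^n − (-2)^n for all n ≥ 1.

w[n] = 2·3^n − (-2)^n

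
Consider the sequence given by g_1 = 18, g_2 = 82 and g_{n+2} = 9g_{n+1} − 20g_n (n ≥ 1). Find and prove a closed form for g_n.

Claim: g_n = 2·5^n + 2·4^n.

Base cases: g_1 = 18 and 2·5^1 + 2·4^1 = 18; g_2 = 82 and 2·5^2 + 2·4^2 = 82.
Assume g_j = 2·5^j + 2·4^j for all 1 ≤ j ≤ m, where m ≥ 2.
Then g_{m+1} = 9g_m − 20g_{m−1} = 9·(2·5^m + 2·4^m) − 20·(2·5^{m−1} + 2·4^{m−1}) = 2·(9·5 − 20)5^{m−1} + 2·(9·4 − 20)4^{m−1} = 50·5^{m−1} + 32·4^{m−1} = 2·5^{m+1} + 2·4^{m+1}.
By strong induction, g_n = 2·5^n + 2·4^n for all n ≥ 1.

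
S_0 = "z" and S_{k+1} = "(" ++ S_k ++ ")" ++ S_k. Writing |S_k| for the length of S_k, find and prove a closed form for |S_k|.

Claim: |S_k| = 3·2^k − 2.

Base case: |S_0| = 1, and 3·2^0 − 2 = 1.
Assume |S_r| = 3·2^r − 2.
Then |S_{r+1}| = 1 + |S_r| + 1 + |S_r| = 2|S_r| + 2 = 2(3·2^r − 2) + 2 = 3·2^{r+1} − 4 + 2 = 3·2^{r+1} − 2.
By induction, |S_k| = 3·2^k − 2 for all k ≥ 0.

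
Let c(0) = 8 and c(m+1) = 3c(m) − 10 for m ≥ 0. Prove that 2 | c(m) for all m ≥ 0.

Base case: c(0) = 8 = 2·4, so 2 | c(0).
Assume 2 | c(k), so c(k) = 2t for some integer t.
Then c(k+1) = 3c(k) − 10 = 3·(2t) − 10 = 2(3t − 5), so 2 | c(k+1).
So the property holds for k+1, and by induction 2 | c(m) for all m ≥ 0.

2 | c(m)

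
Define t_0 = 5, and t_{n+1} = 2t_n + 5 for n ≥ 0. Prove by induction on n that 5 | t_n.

Base case: t_0 = 5 = 5·1, so 5 | t_0.
Assume 5 | t_r, so t_r = 5s for some integer s.
Then t_{r+1} = 2t_r + 5 = 2·(5s) + 5 = 5(2s + 1), so 5 | t_{r+1}.
So the property holds for r+1, and by induction 5 | t_n for all n ≥ 0.

5 | t_n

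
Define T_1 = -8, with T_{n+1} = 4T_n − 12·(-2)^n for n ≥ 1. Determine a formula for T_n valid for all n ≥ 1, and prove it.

Claim: T_n = -4^n + 2·(-2)^n.

Base case: T_1 = -8, and -4^1 + 2·(-2)^1 = -4 − 4 = -8.
Assume T_m = -4^m + 2·(-2)^m for some m ≥ 1.
Then T_{m+1} = 4T_m − 12·(-2)^m = 4·(-4^m + 2·(-2)^m) − 12·(-2)^m = -4^{m+1} + 8·(-2)^m − 12·(-2)^m = -4^{m+1} − 4·(-2)^m = -4^{m+1} + 2·(-2)^{m+1}.
So the formula holds for m+1, and by induction T_n = -4^n + 2·(-2)^n for all n ≥ 1.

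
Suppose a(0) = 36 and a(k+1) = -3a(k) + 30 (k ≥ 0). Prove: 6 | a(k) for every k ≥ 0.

Base case: a(0) = 36 = 6·6, so 6 | a(0).
Assume 6 | a(m), so a(m) = 6t for some integer t.
Then a(m+1) = -3a(m) + 30 = -3·(6t) + 30 = 6(-3t + 5), so 6 | a(m+1).
This completes the inductive step, so 6 | a(k) for all k ≥ 0.

6 | a(k)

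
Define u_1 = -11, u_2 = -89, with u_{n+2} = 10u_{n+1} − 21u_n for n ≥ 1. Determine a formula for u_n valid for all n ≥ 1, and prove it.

Claim: u_n = 3^n − 2·7^n.

Base cases: u_1 = -11 and 3^1 − 2·7^1 = -11; u_2 = -89 and 3^2 − 2·7^2 = -89.
Assume u_j = 3^j − 2·7^j for all 1 ≤ j ≤ k, where k ≥ 2.
Then u_{k+1} = 10u_k − 21u_{k−1} = 10·(3^k − 2·7^k) − 21·(3^{k−1} − 2·7^{k−1}) = (10·3 − 21)3^{k−1} − 2·(10·7 − 21)7^{k−1} = 9·3^{k−1} − 98·7^{k−1} = 3^{k+1} − 2·7^{k+1}.
So the formula holds for k+1, and by strong induction u_n = 3^n − 2·7^n for all n ≥ 1.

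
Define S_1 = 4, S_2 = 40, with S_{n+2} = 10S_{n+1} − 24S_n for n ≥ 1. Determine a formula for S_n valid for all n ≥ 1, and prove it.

Claim: S_n = 2·6^n − 2·4^n.

Base cases: S_1 = 4 and 2·6^1 − 2·4^1 = 4; S_2 = 40 and 2·6^2 − 2·4^2 = 40.
Assume S_j = 2·6^j − 2·4^j for all 1 ≤ j ≤ r, where r ≥ 2.
Then S_{r+1} = 10S_r − 24S_{r−1} = 10·(2·6^r − 2·4^r) − 24·(2·6^{r−1} − 2·4^{r−1}) = 2·(10·6 − 24)6^{r−1} − 2·(10·4 − 24)4^{r−1} = 72·6^{r−1} − 32·4^{r−1} = 2·6^{r+1} − 2·4^{r+1}.
So the formula holds for r+1, and by strong induction S_n = 2·6^n − 2·4^n for all n ≥ 1.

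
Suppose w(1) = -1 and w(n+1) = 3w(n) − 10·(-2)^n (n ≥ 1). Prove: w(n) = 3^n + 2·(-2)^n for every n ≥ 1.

Base case: w(1) = -1, and 3^1 + 2·(-2)^1 = 3 − 4 = -1.
Assume w(r) = 3^r + 2·(-2)^r for some r ≥ 1.
Then w(r+1) = 3w(r) − 10·(-2)^r = 3·(3^r + 2·(-2)^r) − 10·(-2)^r = 3^{r+1} + 6·(-2)^r − 10·(-2)^r = 3^{r+1} − 4·(-2)^r = 3^{r+1} + 2·(-2)^{r+1}.
This completes the inductive step, so w(n) = 3^n + 2·(-2)^n for all n ≥ 1.

w(n) = 3^n + 2·(-2)^n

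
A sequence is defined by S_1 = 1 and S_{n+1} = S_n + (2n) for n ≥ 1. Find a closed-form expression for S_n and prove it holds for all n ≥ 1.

Claim: S_n = n^2 − n + 1.

Base case: S_1 = 1, and 1^2 − 1 + 1 = 1.
Assume S_k = k^2 − k + 1.
Then S_{k+1} = S_k + (2k) = (k^2 − k + 1) + (2k) = k^2 + k + 1,
and (k+1)^2 − (k+1) + 1 = k^2 + k + 1.
Hence S_n = n^2 − n + 1 for every n ≥ 1, by induction.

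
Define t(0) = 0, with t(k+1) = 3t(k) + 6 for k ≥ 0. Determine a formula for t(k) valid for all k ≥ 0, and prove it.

Claim: t(k) = 3^{k+1} − 3.

Base case: t(0) = 0, and 3^{0+1} − 3 = 3 − 3 = 0.
Assume t(r) = 3^{r+1} − 3 for some r ≥ 0.
Then t(r+1) = 3t(r) + 6 = 3·(3^{r+1} − 3) + 6 = 3^{r+2} − 9 + 6 = 3^{r+2} − 3.
So the formula holds for r+1, and by induction t(k) = 3^{k+1} − 3 for all k ≥ 0.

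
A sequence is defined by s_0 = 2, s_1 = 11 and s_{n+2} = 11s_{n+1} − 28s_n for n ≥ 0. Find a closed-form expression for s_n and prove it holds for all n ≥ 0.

Claim: s_n = 4^n + 7^n.

Base cases: s_0 = 2 and 4^0 + 7^0 = 2; s_1 = 11 and 4^1 + 7^1 = 11.
Assume s_j = 4^j + 7^j for all 0 ≤ j ≤ k, where k ≥ 1.
Then s_{k+1} = 11s_k − 28s_{k−1} = 11·(4^k + 7^k) − 28·(4^{k−1} + 7^{k−1}) = (11·4 − 28)4^{k−1} + (11·7 − 28)7^{k−1} = 16·4^{k−1} + 49·7^{k−1} = 4^{k+1} + 7^{k+1}.
Hence s_n = 4^n + 7^n for every n ≥ 0, by strong induction.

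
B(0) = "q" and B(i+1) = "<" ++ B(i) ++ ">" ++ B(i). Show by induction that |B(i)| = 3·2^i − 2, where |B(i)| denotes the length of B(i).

Base case: |B(0)| = 1, and 3·2^0 − 2 = 1.
Assume |B(k)| = 3·2^k − 2.
Then |B(k+1)| = 1 + |B(k)| + 1 + |B(k)| = 2|B(k)| + 2 = 2(3·2^k − 2) + 2 = 3·2^{k+1} − 4 + 2 = 3·2^{k+1} − 2.
By induction, |B(i)| = 3·2^i − 2 for all i ≥ 0.

|B(i)| = 3·2^i − 2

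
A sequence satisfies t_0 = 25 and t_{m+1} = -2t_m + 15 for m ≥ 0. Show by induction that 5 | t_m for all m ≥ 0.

Base case: t_0 = 25 = 5·5, so 5 | t_0.
Assume 5 | t_r, so t_r = 5s for some integer s.
Then t_{r+1} = -2t_r + 15 = -2·(5s) + 15 = 5(-2s + 3), so 5 | t_{r+1}.
Hence 5 | t_m for every m ≥ 0, by induction.

5 | t_m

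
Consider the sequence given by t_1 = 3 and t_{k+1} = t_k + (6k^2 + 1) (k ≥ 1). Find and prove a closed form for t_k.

Claim: t_k = 2k^3 − 3k^2 + 2k + 2.

Base case: t_1 = 3, and 2·1^3 − 3·1^2 + 2·1 + 2 = 3.
Assume t_j = 2j^3 − 3j^2 + 2j + 2.
Then t_{j+1} = t_j + (6j^2 + 1) = (2j^3 − 3j^2 + 2j + 2) + (6j^2 + 1) = 2j^3 + 3j^2 + 2j + 3,
and 2·(j+1)^3 − 3·(j+1)^2 + 2·(j+1) + 2 = 2j^3 + 3j^2 + 2j + 3.
This completes the inductive step, so t_k = 2k^3 − 3k^2 + 2k + 2 for all k ≥ 1.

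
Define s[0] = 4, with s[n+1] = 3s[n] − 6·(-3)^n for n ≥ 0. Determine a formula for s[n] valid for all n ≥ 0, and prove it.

Claim: s[n] = 3·3^n + (-3)^n.

Base case: s[0] = 4, and 3·3^0 + (-3)^0 = 3 + 1 = 4.
Assume s[r] = 3·3^r + (-3)^r for some r ≥ 0.
Then s[r+1] = 3s[r] − 6·(-3)^r = 3·(3·3^r + (-3)^r) − 6·(-3)^r = 3·3^{r+1} + 3·(-3)^r − 6·(-3)^r = 3·3^{r+1} − 3·(-3)^r = 3·3^{r+1} + (-3)^{r+1}.
This completes the inductive step, so s[n] = 3·3^n + (-3)^n for all n ≥ 0.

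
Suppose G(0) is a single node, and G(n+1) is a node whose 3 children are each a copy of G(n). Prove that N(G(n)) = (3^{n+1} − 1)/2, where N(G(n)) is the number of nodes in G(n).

Base case: N(G(0)) = 1, and (3^{0+1} − 1)/2 = 1.
Assume N(G(k)) = (3^{k+1} − 1)/2.
Then N(G(k+1)) = 1 + 3N(G(k)) = 1 + 3·(3^{k+1} − 1)/2 = 1 + (3^{k+2} − 3)/2 = (2 + 3^{k+2} − 3)/2 = (3^{k+2} − 1)/2.
Hence N(G(n)) = (3^{n+1} − 1)/2 for every n ≥ 0, by induction.

N(G(n)) = (3^{n+1} − 1)/2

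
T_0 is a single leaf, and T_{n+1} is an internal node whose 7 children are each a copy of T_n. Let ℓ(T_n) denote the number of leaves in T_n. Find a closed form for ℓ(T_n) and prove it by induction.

Claim: ℓ(T_n) = 7^n.

Base case: ℓ(T_0) = 1, and 7^0 = 1.
Assume ℓ(T_r) = 7^r.
Then ℓ(T_{r+1}) = 7·ℓ(T_r) = 7·7^r = 7^{r+1}.
By induction, ℓ(T_n) = 7^n for all n ≥ 0.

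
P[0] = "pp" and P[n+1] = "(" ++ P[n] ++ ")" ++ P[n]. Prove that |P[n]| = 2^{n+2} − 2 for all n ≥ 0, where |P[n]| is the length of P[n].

Base case: |P[0]| = 2, and 2^{0+2} − 2 = 2.
Assume |P[j]| = 2^{j+2} − 2.
Then |P[j+1]| = 1 + |P[j]| + 1 + |P[j]| = 2|P[j]| + 2 = 2(2^{j+2} − 2) + 2 = 2^{j+3} − 4 + 2 = 2^{j+3} − 2.
Hence |P[n]| = 2^{n+2} − 2 for every n ≥ 0, by induction.

|P[n]| = 2^{n+2} − 2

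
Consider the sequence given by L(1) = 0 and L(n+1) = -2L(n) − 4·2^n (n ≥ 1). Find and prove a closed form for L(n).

Claim: L(n) = -(-2)^n − 2^n.

Base case: L(1) = 0, and -(-2)^1 − 2^1 = 2 − 2 = 0.
Assume L(k) = -(-2)^k − 2^k for some k ≥ 1.
Then L(k+1) = -2L(k) − 4·2^k = -2·(-(-2)^k − 2^k) − 4·2^k = -(-2)^{k+1} + 2·2^k − 4·2^k = -(-2)^{k+1} − 2·2^k = -(-2)^{k+1} − 2^{k+1}.
This completes the inductive step, so L(n) = -(-2)^n − 2^n for all n ≥ 1.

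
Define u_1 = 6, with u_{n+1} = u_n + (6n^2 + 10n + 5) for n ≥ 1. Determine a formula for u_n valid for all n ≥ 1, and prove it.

Claim: u_n = 2n^3 + 2n^2 + n + 1.

Base case: u_1 = 6, and 2·1^3 + 2·1^2 + 1 + 1 = 6.
Assume u_m = 2m^3 + 2m^2 + m + 1.
Then u_{m+1} = u_m + (6m^2 + 10m + 5) = (2m^3 + 2m^2 + m + 1) + (6m^2 + 10m + 5) = 2m^3 + 8m^2 + 11m + 6,
and 2·(m+1)^3 + 2·(m+1)^2 + (m+1) + 1 = 2m^3 + 8m^2 + 11m + 6.
Hence u_n = 2n^3 + 2n^2 + n + 1 for every n ≥ 1, by induction.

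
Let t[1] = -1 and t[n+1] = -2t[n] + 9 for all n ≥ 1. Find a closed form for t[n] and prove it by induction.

Claim: t[n] = 2·(-2)^n + 3.

Base case: t[1] = -1, and 2·(-2)^1 + 3 = -4 + 3 = -1.
Assume t[j] = 2·(-2)^j + 3 for some j ≥ 1.
Then t[j+1] = -2t[j] + 9 = -2·(2·(-2)^j + 3) + 9 = -4·(-2)^j − 6 + 9 = 2·(-2)^{j+1} + 3.
This completes the inductive step, so t[n] = 2·(-2)^n + 3 for all n ≥ 1.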